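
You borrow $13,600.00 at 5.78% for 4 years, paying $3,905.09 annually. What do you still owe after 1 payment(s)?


Formula: Balance = PV*(1+r)^k - PMT*((1+r)^k - 1)/r
Growth: (1 + 0.0578)^1 = 1.0578
Accumulated factor: ((1+r)^k - 1)/r = 1.0
Balance = $13,600.00 * 1.0578 - $3,905.09 * 1.0
Balance = $10,480.99

$10,480.99


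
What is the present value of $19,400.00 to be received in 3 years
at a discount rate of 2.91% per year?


Formula: PV = FV / (1 + r)^n
Substituting: PV = $19,400.00 / (1 + 0.0291)^3
Discount factor: (1.0291)^3 = 1.089865
PV = $19,400.00 / 1.089865 = $17,800.37

$17,800.37


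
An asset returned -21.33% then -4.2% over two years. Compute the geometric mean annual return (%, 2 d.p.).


Formula: Geometric mean = ((1+r1)*(1+r2))^(1/2) - 1
Product: (1 + -0.2133) * (1 + -0.042) = 0.7867 * 0.958 = 0.753659
Square root: 0.753659^0.5 = 0.868135
Geometric mean = 0.868135 - 1 = -0.131865
As percentage: -13.19%

-13.19%


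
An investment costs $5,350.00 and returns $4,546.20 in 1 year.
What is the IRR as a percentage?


Formula: IRR = C1/C0 - 1
Substituting: IRR = $4,546.20 / $5,350.00 - 1
Ratio: 0.849757 - 1 = -0.150243
IRR = -15.0243%

-15.0243%


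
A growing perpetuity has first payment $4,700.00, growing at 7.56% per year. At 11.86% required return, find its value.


Formula: PV = C / (r - g)
Spread: r - g = 0.1186 - 0.0756 = 0.043
Substituting: PV = $4,700.00 / 0.043
PV = $109,302.33

$109,302.33


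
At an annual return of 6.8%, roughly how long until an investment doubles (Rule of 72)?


Formula: Years ≈ 72 / r
Substituting: Years ≈ 72 / 6.8
Years ≈ 10.6

10.6 years


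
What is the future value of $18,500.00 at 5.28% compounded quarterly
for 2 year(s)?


Formula: FV = P * (1 + r/m)^(m*t)
Period rate: r/m = 0.0528 / 4 = 0.0132
Total periods: m*t = 4 * 2 = 8
Growth factor: (1 + 0.0132)^8 = 1.11061
FV = $18,500.00 * 1.11061 = $20,546.28

$20,546.28


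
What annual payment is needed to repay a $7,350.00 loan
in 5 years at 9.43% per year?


Formula: PMT = PV * r / (1 - (1+r)^(-n))
Denominator: 1 - (1 + 0.0943)^(-5) = 0.362738
Numerator: $7,350.00 * 0.0943 = 693.105
PMT = 693.105 / 0.362738 = $1,910.76

$1,910.76


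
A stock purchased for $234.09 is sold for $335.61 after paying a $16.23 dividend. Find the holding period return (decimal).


Formula: HPR = (P1 - P0 + D) / P0
Gain: $335.61 - $234.09 + $16.23 = $117.75
HPR = $117.75 / $234.09 = 0.503

0.503


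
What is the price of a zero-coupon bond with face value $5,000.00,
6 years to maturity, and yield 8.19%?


Formula: Price = FV / (1 + r)^n
Substituting: Price = $5,000.00 / (1 + 0.0819)^6
Discount factor: (1.0819)^6 = 1.603699
Price = $5,000.00 / 1.603699 = $3,117.79

$3,117.79


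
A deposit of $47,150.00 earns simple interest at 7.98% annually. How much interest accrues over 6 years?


Formula: I = P * r * t
Substituting: I = $47,150.00 * 0.0798 * 6
Step: I = $47,150.00 * 0.4788
I = $22,575.42

$22,575.42


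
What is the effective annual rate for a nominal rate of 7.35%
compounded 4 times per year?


Formula: EAR = (1 + r/m)^m - 1
Period rate: r/m = 0.0735 / 4 = 0.018375
Compounding: (1 + 0.018375)^4 = 1.075551
EAR = 1.075551 - 1 = 0.075551

0.075551


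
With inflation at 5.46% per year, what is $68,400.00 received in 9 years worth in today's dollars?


Formula: Real value = nominal / (1 + inflation)^years
Price level: (1 + 0.0546)^9 = 1.613578
Real value = $68,400.00 / 1.613578 = $42,390.27

$42,390.27


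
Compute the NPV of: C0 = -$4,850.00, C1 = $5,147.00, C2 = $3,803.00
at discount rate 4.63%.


Formula: NPV = C0 + C1/(1+r) + C2/(1+r)^2
Discount C1: $5,147.00 / (1 + 0.0463) = $4,919.24
Discount C2: $3,803.00 / (1 + 0.0463)^2 = $3,473.87
NPV = -$4,850.00 + $4,919.24 + $3,473.87 = $3,543.11

$3,543.11


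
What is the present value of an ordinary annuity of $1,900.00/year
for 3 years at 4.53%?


Formula: PV = PMT * (1 - (1+r)^(-n)) / r
Discount factor: (1 + 0.0453)^(-3) = 0.875542
Bracket: 1 - 0.875542 = 0.124458
PV = $1,900.00 * 0.124458 / 0.0453 = $5,220.08

$5,220.08


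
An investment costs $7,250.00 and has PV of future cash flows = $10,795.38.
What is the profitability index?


Formula: PI = PV(cash flows) / initial investment
Substituting: PI = $10,795.38 / $7,250.00
PI = 1.489

1.489


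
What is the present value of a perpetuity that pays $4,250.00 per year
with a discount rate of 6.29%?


Formula: PV = C / r
Substituting: PV = $4,250.00 / 0.0629
PV = $67,567.57

$67,567.57


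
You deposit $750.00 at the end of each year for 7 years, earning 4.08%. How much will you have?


Formula: FV = PMT * ((1+r)^n - 1) / r
Growth factor: (1 + 0.0408)^7 = 1.323034
Numerator: 1.323034 - 1 = 0.323034
FV = $750.00 * 0.323034 / 0.0408 = $5,938.12

$5,938.12


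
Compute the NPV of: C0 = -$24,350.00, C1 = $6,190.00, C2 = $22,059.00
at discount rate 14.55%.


Formula: NPV = C0 + C1/(1+r) + C2/(1+r)^2
Discount C1: $6,190.00 / (1 + 0.1455) = $5,403.75
Discount C2: $22,059.00 / (1 + 0.1455)^2 = $16,811.08
NPV = -$24,350.00 + $5,403.75 + $16,811.08 = -$2,135.17

-$2,135.17


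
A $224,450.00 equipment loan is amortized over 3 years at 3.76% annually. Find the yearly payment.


Formula: PMT = PV * r / (1 - (1+r)^(-n))
Denominator: 1 - (1 + 0.0376)^(-3) = 0.104821
Numerator: $224,450.00 * 0.0376 = 8439.32
PMT = 8439.32 / 0.104821 = $80,512.09

$80,512.09


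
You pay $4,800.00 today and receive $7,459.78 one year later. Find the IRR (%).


Formula: IRR = C1/C0 - 1
Substituting: IRR = $7,459.78 / $4,800.00 - 1
Ratio: 1.554121 - 1 = 0.554121
IRR = 55.4121%

55.4121%


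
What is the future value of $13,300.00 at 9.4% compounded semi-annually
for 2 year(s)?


Formula: FV = P * (1 + r/m)^(m*t)
Period rate: r/m = 0.094 / 2 = 0.047
Total periods: m*t = 2 * 2 = 4
Growth factor: (1 + 0.047)^4 = 1.201674
FV = $13,300.00 * 1.201674 = $15,982.27

$15,982.27


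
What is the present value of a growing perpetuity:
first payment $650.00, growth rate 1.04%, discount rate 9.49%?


Formula: PV = C / (r - g)
Spread: r - g = 0.0949 - 0.0104 = 0.0845
Substituting: PV = $650.00 / 0.0845
PV = $7,692.31

$7,692.31


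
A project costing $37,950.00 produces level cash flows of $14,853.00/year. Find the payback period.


Formula: Payback = investment / annual cash flow
Substituting: Payback = $37,950.00 / $14,853.00
Payback = 2.555 years

2.555 years


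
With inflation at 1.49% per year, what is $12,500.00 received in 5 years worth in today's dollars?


Formula: Real value = nominal / (1 + inflation)^years
Price level: (1 + 0.0149)^5 = 1.076753
Real value = $12,500.00 / 1.076753 = $11,608.97

$11,608.97


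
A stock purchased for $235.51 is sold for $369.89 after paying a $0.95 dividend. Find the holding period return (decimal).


Formula: HPR = (P1 - P0 + D) / P0
Gain: $369.89 - $235.51 + $0.95 = $135.33
HPR = $135.33 / $235.51 = 0.5746

0.5746


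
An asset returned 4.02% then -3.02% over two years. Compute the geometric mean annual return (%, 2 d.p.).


Formula: Geometric mean = ((1+r1)*(1+r2))^(1/2) - 1
Product: (1 + 0.0402) * (1 + -0.0302) = 1.0402 * 0.9698 = 1.008786
Square root: 1.008786^0.5 = 1.004383
Geometric mean = 1.004383 - 1 = 0.004383
As percentage: 0.44%

0.44%


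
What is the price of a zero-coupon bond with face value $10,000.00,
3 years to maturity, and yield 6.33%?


Formula: Price = FV / (1 + r)^n
Substituting: Price = $10,000.00 / (1 + 0.0633)^3
Discount factor: (1.0633)^3 = 1.202174
Price = $10,000.00 / 1.202174 = $8,318.26

$8,318.26


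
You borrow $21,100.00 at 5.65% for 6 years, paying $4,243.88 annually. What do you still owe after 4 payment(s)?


Formula: Balance = PV*(1+r)^k - PMT*((1+r)^k - 1)/r
Growth: (1 + 0.0565)^4 = 1.245885
Accumulated factor: ((1+r)^k - 1)/r = 4.351949
Balance = $21,100.00 * 1.245885 - $4,243.88 * 4.351949
Balance = $7,819.03

$7,819.03


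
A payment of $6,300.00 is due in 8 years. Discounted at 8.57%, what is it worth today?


Formula: PV = FV / (1 + r)^n
Substituting: PV = $6,300.00 / (1 + 0.0857)^8
Discount factor: (1.0857)^8 = 1.93054
PV = $6,300.00 / 1.93054 = $3,263.34

$3,263.34


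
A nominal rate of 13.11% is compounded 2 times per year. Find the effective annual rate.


Formula: EAR = (1 + r/m)^m - 1
Period rate: r/m = 0.1311 / 2 = 0.06555
Compounding: (1 + 0.06555)^2 = 1.135397
EAR = 1.135397 - 1 = 0.135397

0.135397


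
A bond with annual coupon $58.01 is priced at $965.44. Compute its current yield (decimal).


Formula: Current yield = annual coupon / price
Substituting: CY = $58.01 / $965.44
CY = 0.060087

0.060087


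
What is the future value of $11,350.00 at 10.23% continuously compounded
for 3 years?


Formula: FV = P * e^(r*t)
Exponent: r*t = 0.1023 * 3 = 0.3069
e^(0.3069) = 1.359205
FV = $11,350.00 * 1.359205 = $15,426.98

$15,426.98


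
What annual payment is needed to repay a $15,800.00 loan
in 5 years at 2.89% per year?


Formula: PMT = PV * r / (1 - (1+r)^(-n))
Denominator: 1 - (1 + 0.0289)^(-5) = 0.13277
Numerator: $15,800.00 * 0.0289 = 456.62
PMT = 456.62 / 0.13277 = $3,439.17

$3,439.17


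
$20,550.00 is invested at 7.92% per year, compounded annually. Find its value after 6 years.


Formula: FV = P * (1 + r)^n
Substituting: FV = $20,550.00 * (1 + 0.0792)^6
Growth factor: (1.0792)^6 = 1.579835
FV = $20,550.00 * 1.579835 = $32,465.60

$32,465.60


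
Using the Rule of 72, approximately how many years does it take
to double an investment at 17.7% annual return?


Formula: Years ≈ 72 / r
Substituting: Years ≈ 72 / 17.7
Years ≈ 4.1

4.1 years


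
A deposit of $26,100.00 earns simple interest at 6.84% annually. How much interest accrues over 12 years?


Formula: I = P * r * t
Substituting: I = $26,100.00 * 0.0684 * 12
Step: I = $26,100.00 * 0.8208
I = $21,422.88

$21,422.88


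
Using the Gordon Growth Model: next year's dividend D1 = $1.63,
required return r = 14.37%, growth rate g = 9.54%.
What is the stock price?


Formula: P = D1 / (r - g)
Spread: r - g = 0.1437 - 0.0954 = 0.0483
Substituting: P = $1.63 / 0.0483
P = $33.75

$33.75


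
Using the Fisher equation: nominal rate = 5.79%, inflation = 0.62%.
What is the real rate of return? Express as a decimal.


Formula: (1 + r_real) = (1 + r_nom) / (1 + inflation)
Substituting: (1 + r_real) = 1.0579 / 1.0062
(1 + r_real) = 1.051381
r_real = 1.051381 - 1 = 0.051381

0.051381


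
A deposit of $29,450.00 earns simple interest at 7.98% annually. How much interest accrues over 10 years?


Formula: I = P * r * t
Substituting: I = $29,450.00 * 0.0798 * 10
Step: I = $29,450.00 * 0.798
I = $23,501.10

$23,501.10


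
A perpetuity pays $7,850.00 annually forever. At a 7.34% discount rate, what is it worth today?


Formula: PV = C / r
Substituting: PV = $7,850.00 / 0.0734
PV = $106,948.23

$106,948.23


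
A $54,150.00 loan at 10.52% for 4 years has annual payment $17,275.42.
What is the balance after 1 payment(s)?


Formula: Balance = PV*(1+r)^k - PMT*((1+r)^k - 1)/r
Growth: (1 + 0.1052)^1 = 1.1052
Accumulated factor: ((1+r)^k - 1)/r = 1.0
Balance = $54,150.00 * 1.1052 - $17,275.42 * 1.0
Balance = $42,571.16

$42,571.16


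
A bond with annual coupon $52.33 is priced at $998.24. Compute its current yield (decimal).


Formula: Current yield = annual coupon / price
Substituting: CY = $52.33 / $998.24
CY = 0.052422

0.052422


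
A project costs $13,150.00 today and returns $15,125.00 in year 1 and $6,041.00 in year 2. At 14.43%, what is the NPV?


Formula: NPV = C0 + C1/(1+r) + C2/(1+r)^2
Discount C1: $15,125.00 / (1 + 0.1443) = $13,217.69
Discount C2: $6,041.00 / (1 + 0.1443)^2 = $4,613.48
NPV = -$13,150.00 + $13,217.69 + $4,613.48 = $4,681.17

$4,681.17


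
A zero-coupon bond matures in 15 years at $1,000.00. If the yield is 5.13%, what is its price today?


Formula: Price = FV / (1 + r)^n
Substituting: Price = $1,000.00 / (1 + 0.0513)^15
Discount factor: (1.0513)^15 = 2.117873
Price = $1,000.00 / 2.117873 = $472.17

$472.17


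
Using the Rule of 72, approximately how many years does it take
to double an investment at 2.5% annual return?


Formula: Years ≈ 72 / r
Substituting: Years ≈ 72 / 2.5
Years ≈ 28.8

28.8 years


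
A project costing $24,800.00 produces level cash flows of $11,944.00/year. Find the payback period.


Formula: Payback = investment / annual cash flow
Substituting: Payback = $24,800.00 / $11,944.00
Payback = 2.0764 years

2.0764 years


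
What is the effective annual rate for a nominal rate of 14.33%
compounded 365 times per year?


Formula: EAR = (1 + r/m)^m - 1
Period rate: r/m = 0.1433 / 365 = 0.000393
Compounding: (1 + 0.000393)^365 = 1.154044
EAR = 1.154044 - 1 = 0.154044

0.154044


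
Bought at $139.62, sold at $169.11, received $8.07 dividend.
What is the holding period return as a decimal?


Formula: HPR = (P1 - P0 + D) / P0
Gain: $169.11 - $139.62 + $8.07 = $37.56
HPR = $37.56 / $139.62 = 0.269

0.269


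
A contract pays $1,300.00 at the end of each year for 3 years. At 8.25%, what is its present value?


Formula: PV = PMT * (1 - (1+r)^(-n)) / r
Discount factor: (1 + 0.0825)^(-3) = 0.788345
Bracket: 1 - 0.788345 = 0.211655
PV = $1,300.00 * 0.211655 / 0.0825 = $3,335.17

$3,335.17


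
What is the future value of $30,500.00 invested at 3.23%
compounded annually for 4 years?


Formula: FV = P * (1 + r)^n
Substituting: FV = $30,500.00 * (1 + 0.0323)^4
Growth factor: (1.0323)^4 = 1.135596
FV = $30,500.00 * 1.135596 = $34,635.67

$34,635.67


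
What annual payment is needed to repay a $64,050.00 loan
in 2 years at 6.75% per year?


Formula: PMT = PV * r / (1 - (1+r)^(-n))
Denominator: 1 - (1 + 0.0675)^(-2) = 0.122465
Numerator: $64,050.00 * 0.0675 = 4323.375
PMT = 4323.375 / 0.122465 = $35,302.82

$35,302.82


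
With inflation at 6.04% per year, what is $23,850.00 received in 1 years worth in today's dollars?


Formula: Real value = nominal / (1 + inflation)^years
Price level: (1 + 0.0604)^1 = 1.0604
Real value = $23,850.00 / 1.0604 = $22,491.51

$22,491.51


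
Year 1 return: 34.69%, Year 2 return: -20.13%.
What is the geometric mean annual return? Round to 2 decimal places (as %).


Formula: Geometric mean = ((1+r1)*(1+r2))^(1/2) - 1
Product: (1 + 0.3469) * (1 + -0.2013) = 1.3469 * 0.7987 = 1.075769
Square root: 1.075769^0.5 = 1.037193
Geometric mean = 1.037193 - 1 = 0.037193
As percentage: 3.72%

3.72%


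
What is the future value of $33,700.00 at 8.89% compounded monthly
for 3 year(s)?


Formula: FV = P * (1 + r/m)^(m*t)
Period rate: r/m = 0.0889 / 12 = 0.007408
Total periods: m*t = 12 * 3 = 36
Growth factor: (1 + 0.007408)^36 = 1.304366
FV = $33,700.00 * 1.304366 = $43,957.13

$43,957.13


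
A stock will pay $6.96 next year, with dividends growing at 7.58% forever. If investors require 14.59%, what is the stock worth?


Formula: P = D1 / (r - g)
Spread: r - g = 0.1459 - 0.0758 = 0.0701
Substituting: P = $6.96 / 0.0701
P = $99.29

$99.29


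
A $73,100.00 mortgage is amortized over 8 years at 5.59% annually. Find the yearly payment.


Formula: PMT = PV * r / (1 - (1+r)^(-n))
Denominator: 1 - (1 + 0.0559)^(-8) = 0.352831
Numerator: $73,100.00 * 0.0559 = 4086.29
PMT = 4086.29 / 0.352831 = $11,581.44

$11,581.44


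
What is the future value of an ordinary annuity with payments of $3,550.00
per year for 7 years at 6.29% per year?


Formula: FV = PMT * ((1+r)^n - 1) / r
Growth factor: (1 + 0.0629)^7 = 1.532664
Numerator: 1.532664 - 1 = 0.532664
FV = $3,550.00 * 0.532664 / 0.0629 = $30,062.89

$30,062.89


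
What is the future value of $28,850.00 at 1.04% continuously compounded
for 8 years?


Formula: FV = P * e^(r*t)
Exponent: r*t = 0.0104 * 8 = 0.0832
e^(0.0832) = 1.086759
FV = $28,850.00 * 1.086759 = $31,353.00

$31,353.00


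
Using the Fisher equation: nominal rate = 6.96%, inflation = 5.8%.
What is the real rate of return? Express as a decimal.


Formula: (1 + r_real) = (1 + r_nom) / (1 + inflation)
Substituting: (1 + r_real) = 1.0696 / 1.058
(1 + r_real) = 1.010964
r_real = 1.010964 - 1 = 0.010964

0.010964


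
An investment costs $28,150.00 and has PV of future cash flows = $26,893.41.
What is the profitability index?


Formula: PI = PV(cash flows) / initial investment
Substituting: PI = $26,893.41 / $28,150.00
PI = 0.9554

0.9554


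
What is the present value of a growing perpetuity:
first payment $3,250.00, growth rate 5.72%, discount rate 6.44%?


Formula: PV = C / (r - g)
Spread: r - g = 0.0644 - 0.0572 = 0.0072
Substituting: PV = $3,250.00 / 0.0072
PV = $451,388.89

$451,388.89


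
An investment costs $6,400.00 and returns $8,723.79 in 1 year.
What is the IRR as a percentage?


Formula: IRR = C1/C0 - 1
Substituting: IRR = $8,723.79 / $6,400.00 - 1
Ratio: 1.363092 - 1 = 0.363092
IRR = 36.3092%

36.3092%


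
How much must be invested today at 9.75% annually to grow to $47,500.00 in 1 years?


Formula: PV = FV / (1 + r)^n
Substituting: PV = $47,500.00 / (1 + 0.0975)^1
Discount factor: (1.0975)^1 = 1.0975
PV = $47,500.00 / 1.0975 = $43,280.18

$43,280.18


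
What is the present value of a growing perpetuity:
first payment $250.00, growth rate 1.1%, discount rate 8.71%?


Formula: PV = C / (r - g)
Spread: r - g = 0.0871 - 0.011 = 0.0761
Substituting: PV = $250.00 / 0.0761
PV = $3,285.15

$3,285.15


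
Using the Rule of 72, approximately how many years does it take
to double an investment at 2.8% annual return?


Formula: Years ≈ 72 / r
Substituting: Years ≈ 72 / 2.8
Years ≈ 25.7

25.7 years


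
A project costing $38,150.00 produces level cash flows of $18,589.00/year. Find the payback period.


Formula: Payback = investment / annual cash flow
Substituting: Payback = $38,150.00 / $18,589.00
Payback = 2.0523 years

2.0523 years


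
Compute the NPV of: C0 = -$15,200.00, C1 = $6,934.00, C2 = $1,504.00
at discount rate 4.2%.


Formula: NPV = C0 + C1/(1+r) + C2/(1+r)^2
Discount C1: $6,934.00 / (1 + 0.042) = $6,654.51
Discount C2: $1,504.00 / (1 + 0.042)^2 = $1,385.20
NPV = -$15,200.00 + $6,654.51 + $1,385.20 = -$7,160.29

-$7,160.29


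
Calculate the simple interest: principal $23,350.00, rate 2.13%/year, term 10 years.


Formula: I = P * r * t
Substituting: I = $23,350.00 * 0.0213 * 10
Step: I = $23,350.00 * 0.213
I = $4,973.55

$4,973.55


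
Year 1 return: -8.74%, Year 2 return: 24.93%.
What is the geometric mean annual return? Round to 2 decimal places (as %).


Formula: Geometric mean = ((1+r1)*(1+r2))^(1/2) - 1
Product: (1 + -0.0874) * (1 + 0.2493) = 0.9126 * 1.2493 = 1.140111
Square root: 1.140111^0.5 = 1.06776
Geometric mean = 1.06776 - 1 = 0.06776
As percentage: 6.78%

6.78%


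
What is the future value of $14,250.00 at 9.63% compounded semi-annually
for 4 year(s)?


Formula: FV = P * (1 + r/m)^(m*t)
Period rate: r/m = 0.0963 / 2 = 0.04815
Total periods: m*t = 2 * 4 = 8
Growth factor: (1 + 0.04815)^8 = 1.456758
FV = $14,250.00 * 1.456758 = $20,758.81

$20,758.81


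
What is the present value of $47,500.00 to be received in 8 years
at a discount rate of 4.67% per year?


Formula: PV = FV / (1 + r)^n
Substituting: PV = $47,500.00 / (1 + 0.0467)^8
Discount factor: (1.0467)^8 = 1.440714
PV = $47,500.00 / 1.440714 = $32,969.76

$32,969.76


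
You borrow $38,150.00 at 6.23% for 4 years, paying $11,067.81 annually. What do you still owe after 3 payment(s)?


Formula: Balance = PV*(1+r)^k - PMT*((1+r)^k - 1)/r
Growth: (1 + 0.0623)^3 = 1.198786
Accumulated factor: ((1+r)^k - 1)/r = 3.190781
Balance = $38,150.00 * 1.198786 - $11,067.81 * 3.190781
Balance = $10,418.71

$10,418.71


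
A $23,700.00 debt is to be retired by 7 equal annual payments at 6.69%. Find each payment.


Formula: PMT = PV * r / (1 - (1+r)^(-n))
Denominator: 1 - (1 + 0.0669)^(-7) = 0.364473
Numerator: $23,700.00 * 0.0669 = 1585.53
PMT = 1585.53 / 0.364473 = $4,350.20

$4,350.20


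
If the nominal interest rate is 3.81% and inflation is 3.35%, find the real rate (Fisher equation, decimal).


Formula: (1 + r_real) = (1 + r_nom) / (1 + inflation)
Substituting: (1 + r_real) = 1.0381 / 1.0335
(1 + r_real) = 1.004451
r_real = 1.004451 - 1 = 0.004451

0.004451


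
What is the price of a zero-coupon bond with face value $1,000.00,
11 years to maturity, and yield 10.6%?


Formula: Price = FV / (1 + r)^n
Substituting: Price = $1,000.00 / (1 + 0.106)^11
Discount factor: (1.106)^11 = 3.02905
Price = $1,000.00 / 3.02905 = $330.14

$330.14


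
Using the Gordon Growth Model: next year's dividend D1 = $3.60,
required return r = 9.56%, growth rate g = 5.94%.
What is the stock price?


Formula: P = D1 / (r - g)
Spread: r - g = 0.0956 - 0.0594 = 0.0362
Substituting: P = $3.60 / 0.0362
P = $99.45

$99.45


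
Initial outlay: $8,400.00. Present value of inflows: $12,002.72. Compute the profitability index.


Formula: PI = PV(cash flows) / initial investment
Substituting: PI = $12,002.72 / $8,400.00
PI = 1.4289

1.4289


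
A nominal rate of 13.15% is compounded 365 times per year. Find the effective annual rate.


Formula: EAR = (1 + r/m)^m - 1
Period rate: r/m = 0.1315 / 365 = 0.00036
Compounding: (1 + 0.00036)^365 = 1.140511
EAR = 1.140511 - 1 = 0.140511

0.140511


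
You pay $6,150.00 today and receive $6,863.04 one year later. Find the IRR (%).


Formula: IRR = C1/C0 - 1
Substituting: IRR = $6,863.04 / $6,150.00 - 1
Ratio: 1.115941 - 1 = 0.115941
IRR = 11.5941%

11.5941%


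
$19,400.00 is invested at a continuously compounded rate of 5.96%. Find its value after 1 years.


Formula: FV = P * e^(r*t)
Exponent: r*t = 0.0596 * 1 = 0.0596
e^(0.0596) = 1.061412
FV = $19,400.00 * 1.061412 = $20,591.39

$20,591.39


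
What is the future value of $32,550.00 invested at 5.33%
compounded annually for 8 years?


Formula: FV = P * (1 + r)^n
Substituting: FV = $32,550.00 * (1 + 0.0533)^8
Growth factor: (1.0533)^8 = 1.515014
FV = $32,550.00 * 1.515014 = $49,313.71

$49,313.71


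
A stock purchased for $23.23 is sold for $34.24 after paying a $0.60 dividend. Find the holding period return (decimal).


Formula: HPR = (P1 - P0 + D) / P0
Gain: $34.24 - $23.23 + $0.60 = $11.61
HPR = $11.61 / $23.23 = 0.4998

0.4998


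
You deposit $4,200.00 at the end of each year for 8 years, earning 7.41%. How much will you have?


Formula: FV = PMT * ((1+r)^n - 1) / r
Growth factor: (1 + 0.0741)^8 = 1.771568
Numerator: 1.771568 - 1 = 0.771568
FV = $4,200.00 * 0.771568 / 0.0741 = $43,732.58

$43,732.58


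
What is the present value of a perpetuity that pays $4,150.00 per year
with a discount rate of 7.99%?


Formula: PV = C / r
Substituting: PV = $4,150.00 / 0.0799
PV = $51,939.92

$51,939.92


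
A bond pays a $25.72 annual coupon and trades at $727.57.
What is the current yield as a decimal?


Formula: Current yield = annual coupon / price
Substituting: CY = $25.72 / $727.57
CY = 0.035351

0.035351


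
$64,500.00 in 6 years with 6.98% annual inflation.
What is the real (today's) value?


Formula: Real value = nominal / (1 + inflation)^years
Price level: (1 + 0.0698)^6 = 1.499048
Real value = $64,500.00 / 1.499048 = $43,027.31

$43,027.31


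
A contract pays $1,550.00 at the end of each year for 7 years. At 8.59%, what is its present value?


Formula: PV = PMT * (1 - (1+r)^(-n)) / r
Discount factor: (1 + 0.0859)^(-7) = 0.561657
Bracket: 1 - 0.561657 = 0.438343
PV = $1,550.00 * 0.438343 / 0.0859 = $7,909.57

$7,909.57


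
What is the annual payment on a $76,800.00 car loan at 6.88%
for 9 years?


Formula: PMT = PV * r / (1 - (1+r)^(-n))
Denominator: 1 - (1 + 0.0688)^(-9) = 0.450545
Numerator: $76,800.00 * 0.0688 = 5283.84
PMT = 5283.84 / 0.450545 = $11,727.66

$11,727.66


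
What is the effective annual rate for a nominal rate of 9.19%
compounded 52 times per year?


Formula: EAR = (1 + r/m)^m - 1
Period rate: r/m = 0.0919 / 52 = 0.001767
Compounding: (1 + 0.001767)^52 = 1.096166
EAR = 1.096166 - 1 = 0.096166

0.096166


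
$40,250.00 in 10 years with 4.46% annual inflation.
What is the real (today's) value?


Formula: Real value = nominal / (1 + inflation)^years
Price level: (1 + 0.0446)^10 = 1.547035
Real value = $40,250.00 / 1.547035 = $26,017.51

$26,017.51


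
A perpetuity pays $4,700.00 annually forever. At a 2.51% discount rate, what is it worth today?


Formula: PV = C / r
Substituting: PV = $4,700.00 / 0.0251
PV = $187,251.00

$187,251.00


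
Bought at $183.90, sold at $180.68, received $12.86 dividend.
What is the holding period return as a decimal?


Formula: HPR = (P1 - P0 + D) / P0
Gain: $180.68 - $183.90 + $12.86 = $9.64
HPR = $9.64 / $183.90 = 0.0524

0.0524


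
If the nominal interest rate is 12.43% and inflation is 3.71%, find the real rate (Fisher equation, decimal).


Formula: (1 + r_real) = (1 + r_nom) / (1 + inflation)
Substituting: (1 + r_real) = 1.1243 / 1.0371
(1 + r_real) = 1.084081
r_real = 1.084081 - 1 = 0.084081

0.084081


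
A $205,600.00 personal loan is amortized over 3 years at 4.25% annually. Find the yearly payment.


Formula: PMT = PV * r / (1 - (1+r)^(-n))
Denominator: 1 - (1 + 0.0425)^(-3) = 0.117384
Numerator: $205,600.00 * 0.0425 = 8738.0
PMT = 8738.0 / 0.117384 = $74,439.46

$74,439.46


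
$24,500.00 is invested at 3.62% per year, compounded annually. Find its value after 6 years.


Formula: FV = P * (1 + r)^n
Substituting: FV = $24,500.00 * (1 + 0.0362)^6
Growth factor: (1.0362)^6 = 1.237831
FV = $24,500.00 * 1.237831 = $30,326.87

$30,326.87


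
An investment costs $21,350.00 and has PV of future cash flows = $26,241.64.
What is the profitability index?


Formula: PI = PV(cash flows) / initial investment
Substituting: PI = $26,241.64 / $21,350.00
PI = 1.2291

1.2291


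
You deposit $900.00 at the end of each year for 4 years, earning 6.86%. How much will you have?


Formula: FV = PMT * ((1+r)^n - 1) / r
Growth factor: (1 + 0.0686)^4 = 1.303949
Numerator: 1.303949 - 1 = 0.303949
FV = $900.00 * 0.303949 / 0.0686 = $3,987.67

$3,987.67


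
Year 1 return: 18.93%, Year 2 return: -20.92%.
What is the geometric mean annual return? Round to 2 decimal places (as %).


Formula: Geometric mean = ((1+r1)*(1+r2))^(1/2) - 1
Product: (1 + 0.1893) * (1 + -0.2092) = 1.1893 * 0.7908 = 0.940498
Square root: 0.940498^0.5 = 0.969793
Geometric mean = 0.969793 - 1 = -0.030207
As percentage: -3.02%

-3.02%


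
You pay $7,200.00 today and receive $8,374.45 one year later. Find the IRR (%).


Formula: IRR = C1/C0 - 1
Substituting: IRR = $8,374.45 / $7,200.00 - 1
Ratio: 1.163118 - 1 = 0.163118
IRR = 16.3118%

16.3118%


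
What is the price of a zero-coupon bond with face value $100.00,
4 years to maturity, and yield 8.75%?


Formula: Price = FV / (1 + r)^n
Substituting: Price = $100.00 / (1 + 0.0875)^4
Discount factor: (1.0875)^4 = 1.398676
Price = $100.00 / 1.398676 = $71.50

$71.50


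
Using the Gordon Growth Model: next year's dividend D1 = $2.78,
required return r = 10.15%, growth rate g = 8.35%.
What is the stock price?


Formula: P = D1 / (r - g)
Spread: r - g = 0.1015 - 0.0835 = 0.018
Substituting: P = $2.78 / 0.018
P = $154.44

$154.44


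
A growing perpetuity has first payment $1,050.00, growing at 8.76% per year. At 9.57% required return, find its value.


Formula: PV = C / (r - g)
Spread: r - g = 0.0957 - 0.0876 = 0.0081
Substituting: PV = $1,050.00 / 0.0081
PV = $129,629.63

$129,629.63


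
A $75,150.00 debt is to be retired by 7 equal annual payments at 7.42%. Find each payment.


Formula: PMT = PV * r / (1 - (1+r)^(-n))
Denominator: 1 - (1 + 0.0742)^(-7) = 0.394096
Numerator: $75,150.00 * 0.0742 = 5576.13
PMT = 5576.13 / 0.394096 = $14,149.17

$14,149.17


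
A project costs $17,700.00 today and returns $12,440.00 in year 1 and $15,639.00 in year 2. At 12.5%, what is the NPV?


Formula: NPV = C0 + C1/(1+r) + C2/(1+r)^2
Discount C1: $12,440.00 / (1 + 0.125) = $11,057.78
Discount C2: $15,639.00 / (1 + 0.125)^2 = $12,356.74
NPV = -$17,700.00 + $11,057.78 + $12,356.74 = $5,714.52

$5,714.52


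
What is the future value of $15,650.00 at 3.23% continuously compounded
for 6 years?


Formula: FV = P * e^(r*t)
Exponent: r*t = 0.0323 * 6 = 0.1938
e^(0.1938) = 1.213853
FV = $15,650.00 * 1.213853 = $18,996.81

$18,996.81


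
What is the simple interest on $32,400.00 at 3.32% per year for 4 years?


Formula: I = P * r * t
Substituting: I = $32,400.00 * 0.0332 * 4
Step: I = $32,400.00 * 0.1328
I = $4,302.72

$4,302.72


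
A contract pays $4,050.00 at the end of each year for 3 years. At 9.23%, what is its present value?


Formula: PV = PMT * (1 - (1+r)^(-n)) / r
Discount factor: (1 + 0.0923)^(-3) = 0.767316
Bracket: 1 - 0.767316 = 0.232684
PV = $4,050.00 * 0.232684 / 0.0923 = $10,209.87

$10,209.87


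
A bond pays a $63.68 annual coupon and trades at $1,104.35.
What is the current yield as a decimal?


Formula: Current yield = annual coupon / price
Substituting: CY = $63.68 / $1,104.35
CY = 0.057663

0.057663


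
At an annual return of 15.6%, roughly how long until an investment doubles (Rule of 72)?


Formula: Years ≈ 72 / r
Substituting: Years ≈ 72 / 15.6
Years ≈ 4.6

4.6 years


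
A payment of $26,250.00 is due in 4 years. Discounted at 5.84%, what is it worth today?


Formula: PV = FV / (1 + r)^n
Substituting: PV = $26,250.00 / (1 + 0.0584)^4
Discount factor: (1.0584)^4 = 1.254872
PV = $26,250.00 / 1.254872 = $20,918.47

$20,918.47


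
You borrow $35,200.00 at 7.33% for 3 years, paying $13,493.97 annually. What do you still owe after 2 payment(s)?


Formula: Balance = PV*(1+r)^k - PMT*((1+r)^k - 1)/r
Growth: (1 + 0.0733)^2 = 1.151973
Accumulated factor: ((1+r)^k - 1)/r = 2.0733
Balance = $35,200.00 * 1.151973 - $13,493.97 * 2.0733
Balance = $12,572.40

$12,572.40


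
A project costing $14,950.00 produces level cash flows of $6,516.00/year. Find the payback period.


Formula: Payback = investment / annual cash flow
Substituting: Payback = $14,950.00 / $6,516.00
Payback = 2.2944 years

2.2944 years


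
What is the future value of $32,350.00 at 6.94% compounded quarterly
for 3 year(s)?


Formula: FV = P * (1 + r/m)^(m*t)
Period rate: r/m = 0.0694 / 4 = 0.01735
Total periods: m*t = 4 * 3 = 12
Growth factor: (1 + 0.01735)^12 = 1.229263
FV = $32,350.00 * 1.229263 = $39,766.65

$39,766.65


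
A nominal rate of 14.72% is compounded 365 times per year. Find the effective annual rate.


Formula: EAR = (1 + r/m)^m - 1
Period rate: r/m = 0.1472 / 365 = 0.000403
Compounding: (1 + 0.000403)^365 = 1.158551
EAR = 1.158551 - 1 = 0.158551

0.158551


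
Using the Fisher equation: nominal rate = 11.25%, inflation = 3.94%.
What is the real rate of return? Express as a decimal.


Formula: (1 + r_real) = (1 + r_nom) / (1 + inflation)
Substituting: (1 + r_real) = 1.1125 / 1.0394
(1 + r_real) = 1.070329
r_real = 1.070329 - 1 = 0.070329

0.070329


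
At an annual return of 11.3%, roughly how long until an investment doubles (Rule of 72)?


Formula: Years ≈ 72 / r
Substituting: Years ≈ 72 / 11.3
Years ≈ 6.4

6.4 years


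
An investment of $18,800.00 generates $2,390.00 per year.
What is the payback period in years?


Formula: Payback = investment / annual cash flow
Substituting: Payback = $18,800.00 / $2,390.00
Payback = 7.8661 years

7.8661 years


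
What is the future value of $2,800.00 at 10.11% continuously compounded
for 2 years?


Formula: FV = P * e^(r*t)
Exponent: r*t = 0.1011 * 2 = 0.2022
e^(0.2022) = 1.224093
FV = $2,800.00 * 1.224093 = $3,427.46

$3,427.46


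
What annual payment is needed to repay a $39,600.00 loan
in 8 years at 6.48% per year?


Formula: PMT = PV * r / (1 - (1+r)^(-n))
Denominator: 1 - (1 + 0.0648)^(-8) = 0.39486
Numerator: $39,600.00 * 0.0648 = 2566.08
PMT = 2566.08 / 0.39486 = $6,498.70

$6,498.70


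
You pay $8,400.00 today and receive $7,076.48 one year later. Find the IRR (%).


Formula: IRR = C1/C0 - 1
Substituting: IRR = $7,076.48 / $8,400.00 - 1
Ratio: 0.842438 - 1 = -0.157562
IRR = -15.7562%

-15.7562%


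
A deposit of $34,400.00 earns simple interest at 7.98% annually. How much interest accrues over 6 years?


Formula: I = P * r * t
Substituting: I = $34,400.00 * 0.0798 * 6
Step: I = $34,400.00 * 0.4788
I = $16,470.72

$16,470.72


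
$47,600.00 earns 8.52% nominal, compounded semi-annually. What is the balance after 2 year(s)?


Formula: FV = P * (1 + r/m)^(m*t)
Period rate: r/m = 0.0852 / 2 = 0.0426
Total periods: m*t = 2 * 2 = 4
Growth factor: (1 + 0.0426)^4 = 1.181601
FV = $47,600.00 * 1.181601 = $56,244.21

$56,244.21


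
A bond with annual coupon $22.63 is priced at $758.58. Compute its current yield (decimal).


Formula: Current yield = annual coupon / price
Substituting: CY = $22.63 / $758.58
CY = 0.029832

0.029832


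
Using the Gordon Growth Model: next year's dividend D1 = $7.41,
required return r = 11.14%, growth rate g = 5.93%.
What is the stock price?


Formula: P = D1 / (r - g)
Spread: r - g = 0.1114 - 0.0593 = 0.0521
Substituting: P = $7.41 / 0.0521
P = $142.23

$142.23


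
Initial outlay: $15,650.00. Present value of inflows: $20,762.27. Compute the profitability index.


Formula: PI = PV(cash flows) / initial investment
Substituting: PI = $20,762.27 / $15,650.00
PI = 1.3267

1.3267


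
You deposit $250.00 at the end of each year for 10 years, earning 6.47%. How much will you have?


Formula: FV = PMT * ((1+r)^n - 1) / r
Growth factor: (1 + 0.0647)^10 = 1.871856
Numerator: 1.871856 - 1 = 0.871856
FV = $250.00 * 0.871856 / 0.0647 = $3,368.84

$3,368.84


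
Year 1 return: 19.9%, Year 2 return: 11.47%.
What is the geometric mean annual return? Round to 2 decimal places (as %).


Formula: Geometric mean = ((1+r1)*(1+r2))^(1/2) - 1
Product: (1 + 0.199) * (1 + 0.1147) = 1.199 * 1.1147 = 1.336525
Square root: 1.336525^0.5 = 1.156082
Geometric mean = 1.156082 - 1 = 0.156082
As percentage: 15.61%

15.61%


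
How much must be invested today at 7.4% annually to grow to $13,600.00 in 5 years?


Formula: PV = FV / (1 + r)^n
Substituting: PV = $13,600.00 / (1 + 0.074)^5
Discount factor: (1.074)^5 = 1.428964
PV = $13,600.00 / 1.428964 = $9,517.38

$9,517.38


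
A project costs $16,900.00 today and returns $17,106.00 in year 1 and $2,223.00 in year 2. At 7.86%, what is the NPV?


Formula: NPV = C0 + C1/(1+r) + C2/(1+r)^2
Discount C1: $17,106.00 / (1 + 0.0786) = $15,859.45
Discount C2: $2,223.00 / (1 + 0.0786)^2 = $1,910.81
NPV = -$16,900.00 + $15,859.45 + $1,910.81 = $870.26

$870.26


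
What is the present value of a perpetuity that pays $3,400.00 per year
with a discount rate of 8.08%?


Formula: PV = C / r
Substituting: PV = $3,400.00 / 0.0808
PV = $42,079.21

$42,079.21


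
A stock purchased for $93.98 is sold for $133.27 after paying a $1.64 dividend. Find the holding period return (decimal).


Formula: HPR = (P1 - P0 + D) / P0
Gain: $133.27 - $93.98 + $1.64 = $40.93
HPR = $40.93 / $93.98 = 0.4355

0.4355


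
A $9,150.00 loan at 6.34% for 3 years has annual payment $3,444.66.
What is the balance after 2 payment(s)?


Formula: Balance = PV*(1+r)^k - PMT*((1+r)^k - 1)/r
Growth: (1 + 0.0634)^2 = 1.13082
Accumulated factor: ((1+r)^k - 1)/r = 2.0634
Balance = $9,150.00 * 1.13082 - $3,444.66 * 2.0634
Balance = $3,239.29

$3,239.29


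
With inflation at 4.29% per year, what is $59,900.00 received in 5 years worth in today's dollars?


Formula: Real value = nominal / (1 + inflation)^years
Price level: (1 + 0.0429)^5 = 1.233711
Real value = $59,900.00 / 1.233711 = $48,552.71

$48,552.71


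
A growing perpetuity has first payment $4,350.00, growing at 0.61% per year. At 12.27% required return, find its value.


Formula: PV = C / (r - g)
Spread: r - g = 0.1227 - 0.0061 = 0.1166
Substituting: PV = $4,350.00 / 0.1166
PV = $37,307.03

$37,307.03


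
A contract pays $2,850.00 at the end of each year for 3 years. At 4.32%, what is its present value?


Formula: PV = PMT * (1 - (1+r)^(-n)) / r
Discount factor: (1 + 0.0432)^(-3) = 0.88084
Bracket: 1 - 0.88084 = 0.11916
PV = $2,850.00 * 0.11916 / 0.0432 = $7,861.22

$7,861.22


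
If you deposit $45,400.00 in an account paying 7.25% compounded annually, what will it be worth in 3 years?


Formula: FV = P * (1 + r)^n
Substituting: FV = $45,400.00 * (1 + 0.0725)^3
Growth factor: (1.0725)^3 = 1.23365
FV = $45,400.00 * 1.23365 = $56,007.70

$56,007.70


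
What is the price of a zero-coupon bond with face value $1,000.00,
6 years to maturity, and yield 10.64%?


Formula: Price = FV / (1 + r)^n
Substituting: Price = $1,000.00 / (1 + 0.1064)^6
Discount factor: (1.1064)^6 = 1.834311
Price = $1,000.00 / 1.834311 = $545.16

$545.16


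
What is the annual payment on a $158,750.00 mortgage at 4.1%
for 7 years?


Formula: PMT = PV * r / (1 - (1+r)^(-n))
Denominator: 1 - (1 + 0.041)^(-7) = 0.245177
Numerator: $158,750.00 * 0.041 = 6508.75
PMT = 6508.75 / 0.245177 = $26,547.10

$26,547.10


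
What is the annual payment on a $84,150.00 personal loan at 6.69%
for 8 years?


Formula: PMT = PV * r / (1 - (1+r)^(-n))
Denominator: 1 - (1 + 0.0669)^(-8) = 0.404324
Numerator: $84,150.00 * 0.0669 = 5629.635
PMT = 5629.635 / 0.404324 = $13,923.58

$13,923.58


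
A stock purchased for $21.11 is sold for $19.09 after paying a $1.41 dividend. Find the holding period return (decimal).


Formula: HPR = (P1 - P0 + D) / P0
Gain: $19.09 - $21.11 + $1.41 = -$0.61
HPR = -$0.61 / $21.11 = -0.0289

-0.0289


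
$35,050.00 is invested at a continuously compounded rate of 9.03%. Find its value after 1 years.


Formula: FV = P * e^(r*t)
Exponent: r*t = 0.0903 * 1 = 0.0903
e^(0.0903) = 1.094503
FV = $35,050.00 * 1.094503 = $38,362.32

$38,362.32


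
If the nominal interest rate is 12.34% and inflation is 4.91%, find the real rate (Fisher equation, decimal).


Formula: (1 + r_real) = (1 + r_nom) / (1 + inflation)
Substituting: (1 + r_real) = 1.1234 / 1.0491
(1 + r_real) = 1.070823
r_real = 1.070823 - 1 = 0.070823

0.070823


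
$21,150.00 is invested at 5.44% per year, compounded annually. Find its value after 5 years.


Formula: FV = P * (1 + r)^n
Substituting: FV = $21,150.00 * (1 + 0.0544)^5
Growth factor: (1.0544)^5 = 1.303248
FV = $21,150.00 * 1.303248 = $27,563.69

$27,563.69


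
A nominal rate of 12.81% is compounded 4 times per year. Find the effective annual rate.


Formula: EAR = (1 + r/m)^m - 1
Period rate: r/m = 0.1281 / 4 = 0.032025
Compounding: (1 + 0.032025)^4 = 1.134386
EAR = 1.134386 - 1 = 0.134386

0.134386


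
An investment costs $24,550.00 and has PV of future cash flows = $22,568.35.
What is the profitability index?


Formula: PI = PV(cash flows) / initial investment
Substituting: PI = $22,568.35 / $24,550.00
PI = 0.9193

0.9193


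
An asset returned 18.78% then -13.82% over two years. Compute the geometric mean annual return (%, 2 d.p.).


Formula: Geometric mean = ((1+r1)*(1+r2))^(1/2) - 1
Product: (1 + 0.1878) * (1 + -0.1382) = 1.1878 * 0.8618 = 1.023646
Square root: 1.023646^0.5 = 1.011754
Geometric mean = 1.011754 - 1 = 0.011754
As percentage: 1.18%

1.18%


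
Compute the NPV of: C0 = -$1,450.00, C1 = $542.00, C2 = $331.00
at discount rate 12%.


Formula: NPV = C0 + C1/(1+r) + C2/(1+r)^2
Discount C1: $542.00 / (1 + 0.12) = $483.93
Discount C2: $331.00 / (1 + 0.12)^2 = $263.87
NPV = -$1,450.00 + $483.93 + $263.87 = -$702.20

-$702.20


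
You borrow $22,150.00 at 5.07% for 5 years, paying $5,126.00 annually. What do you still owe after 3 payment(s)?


Formula: Balance = PV*(1+r)^k - PMT*((1+r)^k - 1)/r
Growth: (1 + 0.0507)^3 = 1.159942
Accumulated factor: ((1+r)^k - 1)/r = 3.15467
Balance = $22,150.00 * 1.159942 - $5,126.00 * 3.15467
Balance = $9,521.87

$9,521.87


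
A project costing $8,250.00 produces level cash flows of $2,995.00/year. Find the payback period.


Formula: Payback = investment / annual cash flow
Substituting: Payback = $8,250.00 / $2,995.00
Payback = 2.7546 years

2.7546 years
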